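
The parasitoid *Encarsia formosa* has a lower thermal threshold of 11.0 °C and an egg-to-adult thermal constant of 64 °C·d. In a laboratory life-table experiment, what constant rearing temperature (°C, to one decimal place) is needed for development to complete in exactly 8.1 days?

Required daily accumulation = 64 / 8.1 = 7.901 DD/day.
T = T_base + 7.901 = 11.0 + 7.901 = 18.901 ≈ 18.9 °C.

18.9 °C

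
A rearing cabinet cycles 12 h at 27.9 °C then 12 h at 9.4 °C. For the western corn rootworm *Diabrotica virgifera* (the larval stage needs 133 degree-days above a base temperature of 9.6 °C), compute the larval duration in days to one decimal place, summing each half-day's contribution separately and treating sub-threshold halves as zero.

14.5 days

Day half: max(0, 27.9 − 9.6) × 0.5 = 18.3 × 0.5 = 9.15 DD.
Night half: max(0, 9.4 − 9.6) × 0.5 = 0.0 × 0.5 = 0.00 DD.
Per 24 h: 9.15 DD/day.
Duration = 133 / 9.15 = 14.536 ≈ 14.5 days.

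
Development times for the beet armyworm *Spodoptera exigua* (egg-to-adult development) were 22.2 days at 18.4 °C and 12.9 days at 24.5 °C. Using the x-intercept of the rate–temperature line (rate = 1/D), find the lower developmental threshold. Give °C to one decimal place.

9.9 °C

Equal thermal constants: D₁(T₁ − T_b) = D₂(T₂ − T_b).
22.2·(18.4 − T_b) = 12.9·(24.5 − T_b)
T_b = (22.2·18.4 − 12.9·24.5) / (22.2 − 12.9) = 92.43 / 9.3 = 9.939 °C ≈ 9.9 °C.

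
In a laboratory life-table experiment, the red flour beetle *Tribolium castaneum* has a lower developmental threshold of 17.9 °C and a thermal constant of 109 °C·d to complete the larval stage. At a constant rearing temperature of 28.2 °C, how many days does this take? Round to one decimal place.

Daily accumulation = 28.2 − 17.9 = 10.3 DD/day.
Duration = 109 / 10.3 = 10.583 ≈ 10.6 days.

10.6 days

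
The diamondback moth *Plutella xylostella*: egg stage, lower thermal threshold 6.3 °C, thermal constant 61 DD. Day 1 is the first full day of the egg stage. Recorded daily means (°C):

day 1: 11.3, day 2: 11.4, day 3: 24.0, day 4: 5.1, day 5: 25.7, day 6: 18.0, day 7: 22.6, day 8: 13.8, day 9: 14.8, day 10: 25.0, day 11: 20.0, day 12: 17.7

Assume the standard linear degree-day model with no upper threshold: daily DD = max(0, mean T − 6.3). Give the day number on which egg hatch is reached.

Daily DD above 6.3 °C: 5.0, 5.1, 17.7, 0.0, 19.4, 11.7, 16.3, 7.5, 8.5, 18.7, 13.7, 11.4.
Cumulative: 5.0, 10.1, 27.8, 27.8, 47.2, 58.9, 75.2, 82.7, 91.2, 109.9, 123.6, 135.0.
The total first reaches 61 DD on day 7.

day 7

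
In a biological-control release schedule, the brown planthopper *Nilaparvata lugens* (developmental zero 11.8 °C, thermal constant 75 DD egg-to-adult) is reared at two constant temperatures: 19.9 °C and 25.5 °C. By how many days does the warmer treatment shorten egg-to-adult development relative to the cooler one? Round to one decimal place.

At 19.9 °C: 75 / (19.9 − 11.8) = 75 / 8.1 = 9.259 d.
At 25.5 °C: 75 / (25.5 − 11.8) = 75 / 13.7 = 5.474 d.
Difference = |9.259 − 5.474| = 3.785 ≈ 3.8 days.

3.8 days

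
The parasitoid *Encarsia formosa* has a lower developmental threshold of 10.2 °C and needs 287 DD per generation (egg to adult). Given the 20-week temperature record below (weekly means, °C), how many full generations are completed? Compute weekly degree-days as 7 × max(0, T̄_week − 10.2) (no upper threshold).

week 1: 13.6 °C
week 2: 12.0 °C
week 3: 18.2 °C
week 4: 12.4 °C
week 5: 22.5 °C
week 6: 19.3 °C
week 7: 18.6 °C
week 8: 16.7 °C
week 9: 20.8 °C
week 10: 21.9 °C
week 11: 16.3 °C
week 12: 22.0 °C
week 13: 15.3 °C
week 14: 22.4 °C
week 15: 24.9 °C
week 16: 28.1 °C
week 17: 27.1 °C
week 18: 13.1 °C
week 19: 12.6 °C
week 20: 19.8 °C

4 generations

Weekly DD (7 × max(0, T̄ − 10.2)): 23.8, 12.6, 56.0, 15.4, 86.1, 63.7, 58.8, 45.5, 74.2, 81.9, 42.7, 82.6, 35.7, 85.4, 102.9, 125.3, 118.3, 20.3, 16.8, 67.2.
Season total = 1215.2 DD.
Complete generations = ⌊1215.2 / 287⌋ = 4.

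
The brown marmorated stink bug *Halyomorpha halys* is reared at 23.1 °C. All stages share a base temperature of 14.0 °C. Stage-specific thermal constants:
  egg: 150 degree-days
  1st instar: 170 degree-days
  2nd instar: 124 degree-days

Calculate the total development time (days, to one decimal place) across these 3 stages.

48.8 days

Daily accumulation at 23.1 °C = 23.1 − 14.0 = 9.1 DD/day.
Total K = 150 + 170 + 124 = 444 DD.
Total duration = 444 / 9.1 = 48.791 ≈ 48.8 days.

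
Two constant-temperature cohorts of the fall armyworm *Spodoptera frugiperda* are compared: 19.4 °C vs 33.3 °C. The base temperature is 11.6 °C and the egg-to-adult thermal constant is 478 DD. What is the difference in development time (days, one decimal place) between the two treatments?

At 19.4 °C: 478 / (19.4 − 11.6) = 478 / 7.8 = 61.282 d.
At 33.3 °C: 478 / (33.3 − 11.6) = 478 / 21.7 = 22.028 d.
Difference = |61.282 − 22.028| = 39.254 ≈ 39.3 days.

39.3 days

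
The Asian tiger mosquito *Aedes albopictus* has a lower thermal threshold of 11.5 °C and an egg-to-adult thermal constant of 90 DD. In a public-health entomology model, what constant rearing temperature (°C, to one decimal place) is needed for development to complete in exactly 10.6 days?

Required daily accumulation = 90 / 10.6 = 8.491 DD/day.
T = T_base + 8.491 = 11.5 + 8.491 = 19.991 ≈ 20.0 °C.

20.0 °C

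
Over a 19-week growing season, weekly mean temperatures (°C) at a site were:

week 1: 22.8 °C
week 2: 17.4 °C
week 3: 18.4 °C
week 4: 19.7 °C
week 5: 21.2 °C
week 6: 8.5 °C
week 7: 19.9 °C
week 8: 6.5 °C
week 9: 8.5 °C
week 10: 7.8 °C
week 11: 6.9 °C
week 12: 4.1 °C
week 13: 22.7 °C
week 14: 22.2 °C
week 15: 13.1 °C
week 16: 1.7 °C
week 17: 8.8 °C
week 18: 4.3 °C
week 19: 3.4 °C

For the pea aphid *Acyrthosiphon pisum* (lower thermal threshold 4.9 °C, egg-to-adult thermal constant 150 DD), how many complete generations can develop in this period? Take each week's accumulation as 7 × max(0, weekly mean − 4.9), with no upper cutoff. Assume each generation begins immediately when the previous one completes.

7 generations

Weekly DD (7 × max(0, T̄ − 4.9)): 125.3, 87.5, 94.5, 103.6, 114.1, 25.2, 105.0, 11.2, 25.2, 20.3, 14.0, 0.0, 124.6, 121.1, 57.4, 0.0, 27.3, 0.0, 0.0.
Season total = 1056.3 DD.
Complete generations = ⌊1056.3 / 150⌋ = 7.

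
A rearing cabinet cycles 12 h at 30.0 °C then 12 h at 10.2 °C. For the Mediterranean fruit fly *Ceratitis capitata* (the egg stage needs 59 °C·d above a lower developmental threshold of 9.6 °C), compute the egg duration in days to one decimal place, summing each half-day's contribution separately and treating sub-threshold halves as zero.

Day half: max(0, 30.0 − 9.6) × 0.5 = 20.4 × 0.5 = 10.20 DD.
Night half: max(0, 10.2 − 9.6) × 0.5 = 0.6 × 0.5 = 0.30 DD.
Per 24 h: 10.50 DD/day.
Duration = 59 / 10.50 = 5.619 ≈ 5.6 days.

5.6 days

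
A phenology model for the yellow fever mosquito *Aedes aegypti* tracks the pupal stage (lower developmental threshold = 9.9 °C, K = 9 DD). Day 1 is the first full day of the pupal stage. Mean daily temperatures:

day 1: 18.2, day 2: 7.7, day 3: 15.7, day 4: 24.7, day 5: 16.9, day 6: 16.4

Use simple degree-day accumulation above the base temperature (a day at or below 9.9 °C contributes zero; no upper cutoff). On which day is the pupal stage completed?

day 3

Daily DD above 9.9 °C: 8.3, 0.0, 5.8, 14.8, 7.0, 6.5.
Cumulative: 8.3, 8.3, 14.1, 28.9, 35.9, 42.4.
The total first reaches 9 DD on day 3.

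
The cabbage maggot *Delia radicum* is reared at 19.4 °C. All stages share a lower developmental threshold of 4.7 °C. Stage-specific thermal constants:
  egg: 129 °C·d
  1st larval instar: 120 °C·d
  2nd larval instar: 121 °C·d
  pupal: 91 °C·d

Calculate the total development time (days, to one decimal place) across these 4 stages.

31.4 days

Daily accumulation at 19.4 °C = 19.4 − 4.7 = 14.7 DD/day.
Total K = 129 + 120 + 121 + 91 = 461 DD.
Total duration = 461 / 14.7 = 31.361 ≈ 31.4 days.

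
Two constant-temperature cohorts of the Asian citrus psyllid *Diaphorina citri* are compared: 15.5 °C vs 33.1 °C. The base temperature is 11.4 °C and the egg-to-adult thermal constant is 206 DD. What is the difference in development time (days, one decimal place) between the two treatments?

40.8 days

At 15.5 °C: 206 / (15.5 − 11.4) = 206 / 4.1 = 50.244 d.
At 33.1 °C: 206 / (33.1 − 11.4) = 206 / 21.7 = 9.493 d.
Difference = |50.244 − 9.493| = 40.751 ≈ 40.8 days.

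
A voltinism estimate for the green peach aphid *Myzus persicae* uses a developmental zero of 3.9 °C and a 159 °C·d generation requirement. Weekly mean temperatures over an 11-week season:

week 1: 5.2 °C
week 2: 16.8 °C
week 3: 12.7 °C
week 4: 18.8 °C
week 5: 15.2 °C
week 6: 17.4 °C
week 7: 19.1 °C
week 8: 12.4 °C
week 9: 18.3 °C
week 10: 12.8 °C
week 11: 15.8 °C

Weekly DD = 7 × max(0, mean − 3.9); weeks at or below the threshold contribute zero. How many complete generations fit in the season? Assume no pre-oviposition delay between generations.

5 generations

Weekly DD (7 × max(0, T̄ − 3.9)): 9.1, 90.3, 61.6, 104.3, 79.1, 94.5, 106.4, 59.5, 100.8, 62.3, 83.3.
Season total = 851.2 DD.
Complete generations = ⌊851.2 / 159⌋ = 5.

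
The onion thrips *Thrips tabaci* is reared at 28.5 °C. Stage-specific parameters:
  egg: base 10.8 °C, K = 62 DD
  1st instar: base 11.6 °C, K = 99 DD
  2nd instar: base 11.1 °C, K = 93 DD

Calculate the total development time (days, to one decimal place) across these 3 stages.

14.7 days

egg: 62 / (28.5 − 10.8) = 62 / 17.7 = 3.503 d.
1st instar: 99 / (28.5 − 11.6) = 99 / 16.9 = 5.858 d.
2nd instar: 93 / (28.5 − 11.1) = 93 / 17.4 = 5.345 d.
Sum = 14.706 ≈ 14.7 days.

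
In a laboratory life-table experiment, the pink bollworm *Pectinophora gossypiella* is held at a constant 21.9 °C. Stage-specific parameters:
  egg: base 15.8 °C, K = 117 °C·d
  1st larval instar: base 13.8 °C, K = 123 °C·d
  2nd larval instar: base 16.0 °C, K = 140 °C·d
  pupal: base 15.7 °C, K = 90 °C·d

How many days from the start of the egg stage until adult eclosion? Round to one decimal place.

72.6 days

egg: 117 / (21.9 − 15.8) = 117 / 6.1 = 19.180 d.
1st larval instar: 123 / (21.9 − 13.8) = 123 / 8.1 = 15.185 d.
2nd larval instar: 140 / (21.9 − 16.0) = 140 / 5.9 = 23.729 d.
pupal: 90 / (21.9 − 15.7) = 90 / 6.2 = 14.516 d.
Sum = 72.610 ≈ 72.6 days.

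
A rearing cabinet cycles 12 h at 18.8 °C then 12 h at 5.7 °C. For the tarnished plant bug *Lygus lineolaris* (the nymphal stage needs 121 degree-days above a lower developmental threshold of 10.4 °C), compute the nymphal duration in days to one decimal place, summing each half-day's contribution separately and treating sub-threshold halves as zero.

Day half: max(0, 18.8 − 10.4) × 0.5 = 8.4 × 0.5 = 4.20 DD.
Night half: max(0, 5.7 − 10.4) × 0.5 = 0.0 × 0.5 = 0.00 DD.
Per 24 h: 4.20 DD/day.
Duration = 121 / 4.20 = 28.810 ≈ 28.8 days.

28.8 days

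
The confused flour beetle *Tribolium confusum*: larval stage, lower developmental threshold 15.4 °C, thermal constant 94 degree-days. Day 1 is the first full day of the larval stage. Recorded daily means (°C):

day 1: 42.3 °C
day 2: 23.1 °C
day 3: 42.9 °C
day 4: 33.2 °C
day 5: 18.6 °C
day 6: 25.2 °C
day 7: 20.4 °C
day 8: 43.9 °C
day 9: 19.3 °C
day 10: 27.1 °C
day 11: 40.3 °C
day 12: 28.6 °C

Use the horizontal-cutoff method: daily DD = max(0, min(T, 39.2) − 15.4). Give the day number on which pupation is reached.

day 8

Daily DD above 15.4 °C (capped at 23.8): 23.8, 7.7, 23.8, 17.8, 3.2, 9.8, 5.0, 23.8, 3.9, 11.7, 23.8, 13.2.
Cumulative: 23.8, 31.5, 55.3, 73.1, 76.3, 86.1, 91.1, 114.9, 118.8, 130.5, 154.3, 167.5.
The total first reaches 94 DD on day 8.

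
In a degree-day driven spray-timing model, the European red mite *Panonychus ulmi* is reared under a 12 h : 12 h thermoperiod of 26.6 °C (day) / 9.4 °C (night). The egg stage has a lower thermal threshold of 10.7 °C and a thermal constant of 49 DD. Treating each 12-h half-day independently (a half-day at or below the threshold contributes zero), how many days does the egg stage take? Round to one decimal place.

Day half: max(0, 26.6 − 10.7) × 0.5 = 15.9 × 0.5 = 7.95 DD.
Night half: max(0, 9.4 − 10.7) × 0.5 = 0.0 × 0.5 = 0.00 DD.
Per 24 h: 7.95 DD/day.
Duration = 49 / 7.95 = 6.164 ≈ 6.2 days.

6.2 days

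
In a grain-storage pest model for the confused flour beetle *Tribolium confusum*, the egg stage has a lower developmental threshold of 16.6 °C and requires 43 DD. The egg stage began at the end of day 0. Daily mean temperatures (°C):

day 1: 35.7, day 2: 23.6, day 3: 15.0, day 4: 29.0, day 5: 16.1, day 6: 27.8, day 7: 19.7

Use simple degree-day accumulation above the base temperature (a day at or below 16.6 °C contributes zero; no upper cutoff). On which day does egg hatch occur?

day 6

Daily DD above 16.6 °C: 19.1, 7.0, 0.0, 12.4, 0.0, 11.2, 3.1.
Cumulative: 19.1, 26.1, 26.1, 38.5, 38.5, 49.7, 52.8.
The total first reaches 43 DD on day 6.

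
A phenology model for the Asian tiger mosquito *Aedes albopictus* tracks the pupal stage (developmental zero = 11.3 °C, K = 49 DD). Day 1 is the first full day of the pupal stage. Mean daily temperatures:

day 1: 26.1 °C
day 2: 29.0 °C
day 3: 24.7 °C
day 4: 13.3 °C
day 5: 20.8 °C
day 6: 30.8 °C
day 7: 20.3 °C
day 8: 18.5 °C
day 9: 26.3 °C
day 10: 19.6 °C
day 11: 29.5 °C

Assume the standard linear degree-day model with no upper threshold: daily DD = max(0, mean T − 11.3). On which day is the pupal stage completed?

Daily DD above 11.3 °C: 14.8, 17.7, 13.4, 2.0, 9.5, 19.5, 9.0, 7.2, 15.0, 8.3, 18.2.
Cumulative: 14.8, 32.5, 45.9, 47.9, 57.4, 76.9, 85.9, 93.1, 108.1, 116.4, 134.6.
The total first reaches 49 DD on day 5.

day 5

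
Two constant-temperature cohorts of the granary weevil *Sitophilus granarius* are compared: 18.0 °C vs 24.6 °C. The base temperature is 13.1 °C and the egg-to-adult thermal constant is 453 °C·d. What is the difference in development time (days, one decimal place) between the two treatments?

At 18.0 °C: 453 / (18.0 − 13.1) = 453 / 4.9 = 92.449 d.
At 24.6 °C: 453 / (24.6 − 13.1) = 453 / 11.5 = 39.391 d.
Difference = |92.449 − 39.391| = 53.058 ≈ 53.1 days.

53.1 days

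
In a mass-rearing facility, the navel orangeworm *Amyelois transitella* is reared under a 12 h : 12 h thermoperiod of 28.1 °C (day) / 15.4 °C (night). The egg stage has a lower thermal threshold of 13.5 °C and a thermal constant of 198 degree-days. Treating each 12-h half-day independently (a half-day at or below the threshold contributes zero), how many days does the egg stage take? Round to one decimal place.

24.0 days

Day half: max(0, 28.1 − 13.5) × 0.5 = 14.6 × 0.5 = 7.30 DD.
Night half: max(0, 15.4 − 13.5) × 0.5 = 1.9 × 0.5 = 0.95 DD.
Per 24 h: 8.25 DD/day.
Duration = 198 / 8.25 = 24.000 ≈ 24.0 days.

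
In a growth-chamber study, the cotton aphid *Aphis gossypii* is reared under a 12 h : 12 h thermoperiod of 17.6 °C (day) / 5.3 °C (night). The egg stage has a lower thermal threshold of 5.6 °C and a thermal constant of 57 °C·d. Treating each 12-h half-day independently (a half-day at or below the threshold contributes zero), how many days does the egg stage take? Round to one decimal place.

Day half: max(0, 17.6 − 5.6) × 0.5 = 12.0 × 0.5 = 6.00 DD.
Night half: max(0, 5.3 − 5.6) × 0.5 = 0.0 × 0.5 = 0.00 DD.
Per 24 h: 6.00 DD/day.
Duration = 57 / 6.00 = 9.500 ≈ 9.5 days.

9.5 days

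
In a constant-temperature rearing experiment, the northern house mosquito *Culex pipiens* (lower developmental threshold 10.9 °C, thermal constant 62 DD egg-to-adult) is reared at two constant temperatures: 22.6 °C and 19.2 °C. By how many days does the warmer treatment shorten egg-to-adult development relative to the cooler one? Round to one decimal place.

At 22.6 °C: 62 / (22.6 − 10.9) = 62 / 11.7 = 5.299 d.
At 19.2 °C: 62 / (19.2 − 10.9) = 62 / 8.3 = 7.470 d.
Difference = |5.299 − 7.470| = 2.171 ≈ 2.2 days.

2.2 days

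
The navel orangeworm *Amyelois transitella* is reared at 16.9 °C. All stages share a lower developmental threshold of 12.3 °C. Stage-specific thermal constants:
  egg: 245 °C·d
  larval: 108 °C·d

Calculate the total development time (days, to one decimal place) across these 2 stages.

76.7 days

Daily accumulation at 16.9 °C = 16.9 − 12.3 = 4.6 DD/day.
Total K = 245 + 108 = 353 DD.
Total duration = 353 / 4.6 = 76.739 ≈ 76.7 days.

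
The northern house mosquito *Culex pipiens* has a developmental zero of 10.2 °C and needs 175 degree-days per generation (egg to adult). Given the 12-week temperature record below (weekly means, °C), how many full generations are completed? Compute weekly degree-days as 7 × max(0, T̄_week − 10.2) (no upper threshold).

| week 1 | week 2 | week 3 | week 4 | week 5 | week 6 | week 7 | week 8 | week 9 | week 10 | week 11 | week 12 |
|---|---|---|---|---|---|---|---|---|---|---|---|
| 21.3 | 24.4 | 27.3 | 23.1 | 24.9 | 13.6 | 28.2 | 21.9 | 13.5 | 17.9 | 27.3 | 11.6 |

Weekly DD (7 × max(0, T̄ − 10.2)): 77.7, 99.4, 119.7, 90.3, 102.9, 23.8, 126.0, 81.9, 23.1, 53.9, 119.7, 9.8.
Season total = 928.2 DD.
Complete generations = ⌊928.2 / 175⌋ = 5.

5 generations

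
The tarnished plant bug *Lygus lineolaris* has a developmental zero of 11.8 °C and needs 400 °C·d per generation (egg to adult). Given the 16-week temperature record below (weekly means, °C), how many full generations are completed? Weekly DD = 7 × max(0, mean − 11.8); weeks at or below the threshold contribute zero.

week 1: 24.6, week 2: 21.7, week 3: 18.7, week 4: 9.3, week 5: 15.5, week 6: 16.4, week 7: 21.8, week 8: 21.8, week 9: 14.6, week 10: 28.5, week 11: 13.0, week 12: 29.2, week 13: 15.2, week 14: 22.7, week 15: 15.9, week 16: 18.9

Weekly DD (7 × max(0, T̄ − 11.8)): 89.6, 69.3, 48.3, 0.0, 25.9, 32.2, 70.0, 70.0, 19.6, 116.9, 8.4, 121.8, 23.8, 76.3, 28.7, 49.7.
Season total = 850.5 DD.
Complete generations = ⌊850.5 / 400⌋ = 2.

2 generations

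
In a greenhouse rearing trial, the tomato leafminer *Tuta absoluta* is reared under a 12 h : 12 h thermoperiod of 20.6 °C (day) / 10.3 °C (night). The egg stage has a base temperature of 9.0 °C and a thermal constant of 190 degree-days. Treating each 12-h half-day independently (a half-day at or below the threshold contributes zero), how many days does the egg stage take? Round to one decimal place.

29.5 days

Day half: max(0, 20.6 − 9.0) × 0.5 = 11.6 × 0.5 = 5.80 DD.
Night half: max(0, 10.3 − 9.0) × 0.5 = 1.3 × 0.5 = 0.65 DD.
Per 24 h: 6.45 DD/day.
Duration = 190 / 6.45 = 29.457 ≈ 29.5 days.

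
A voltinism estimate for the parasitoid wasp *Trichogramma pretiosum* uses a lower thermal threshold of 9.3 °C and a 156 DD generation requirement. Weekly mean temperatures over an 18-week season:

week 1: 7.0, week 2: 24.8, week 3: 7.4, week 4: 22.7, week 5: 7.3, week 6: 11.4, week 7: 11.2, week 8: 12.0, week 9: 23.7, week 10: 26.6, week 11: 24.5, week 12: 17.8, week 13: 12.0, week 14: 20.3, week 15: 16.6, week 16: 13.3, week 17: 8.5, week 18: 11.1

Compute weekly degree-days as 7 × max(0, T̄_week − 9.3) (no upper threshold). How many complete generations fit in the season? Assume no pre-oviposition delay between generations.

5 generations

Weekly DD (7 × max(0, T̄ − 9.3)): 0.0, 108.5, 0.0, 93.8, 0.0, 14.7, 13.3, 18.9, 100.8, 121.1, 106.4, 59.5, 18.9, 77.0, 51.1, 28.0, 0.0, 12.6.
Season total = 824.6 DD.
Complete generations = ⌊824.6 / 156⌋ = 5.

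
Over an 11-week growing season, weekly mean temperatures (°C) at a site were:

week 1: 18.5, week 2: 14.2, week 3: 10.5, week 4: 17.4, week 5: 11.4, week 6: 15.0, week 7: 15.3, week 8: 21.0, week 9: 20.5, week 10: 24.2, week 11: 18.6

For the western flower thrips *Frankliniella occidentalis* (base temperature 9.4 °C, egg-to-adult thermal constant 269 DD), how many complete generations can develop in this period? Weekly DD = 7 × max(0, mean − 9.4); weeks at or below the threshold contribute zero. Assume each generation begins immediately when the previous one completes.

Weekly DD (7 × max(0, T̄ − 9.4)): 63.7, 33.6, 7.7, 56.0, 14.0, 39.2, 41.3, 81.2, 77.7, 103.6, 64.4.
Season total = 582.4 DD.
Complete generations = ⌊582.4 / 269⌋ = 2.

2 generations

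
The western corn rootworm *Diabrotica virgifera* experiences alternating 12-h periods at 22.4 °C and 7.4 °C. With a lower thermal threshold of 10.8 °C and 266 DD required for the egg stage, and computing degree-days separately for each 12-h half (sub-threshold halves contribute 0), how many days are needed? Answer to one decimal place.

45.9 days

Day half: max(0, 22.4 − 10.8) × 0.5 = 11.6 × 0.5 = 5.80 DD.
Night half: max(0, 7.4 − 10.8) × 0.5 = 0.0 × 0.5 = 0.00 DD.
Per 24 h: 5.80 DD/day.
Duration = 266 / 5.80 = 45.862 ≈ 45.9 days.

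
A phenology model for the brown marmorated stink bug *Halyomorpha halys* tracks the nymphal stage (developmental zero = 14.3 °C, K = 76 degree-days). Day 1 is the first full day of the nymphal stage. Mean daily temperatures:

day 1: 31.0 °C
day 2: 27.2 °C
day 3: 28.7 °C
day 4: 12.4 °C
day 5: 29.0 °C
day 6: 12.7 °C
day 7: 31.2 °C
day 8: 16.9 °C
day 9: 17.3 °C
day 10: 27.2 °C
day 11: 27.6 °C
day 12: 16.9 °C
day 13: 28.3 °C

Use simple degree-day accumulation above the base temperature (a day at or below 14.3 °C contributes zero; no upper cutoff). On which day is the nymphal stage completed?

day 8

Daily DD above 14.3 °C: 16.7, 12.9, 14.4, 0.0, 14.7, 0.0, 16.9, 2.6, 3.0, 12.9, 13.3, 2.6, 14.0.
Cumulative: 16.7, 29.6, 44.0, 44.0, 58.7, 58.7, 75.6, 78.2, 81.2, 94.1, 107.4, 110.0, 124.0.
The total first reaches 76 DD on day 8.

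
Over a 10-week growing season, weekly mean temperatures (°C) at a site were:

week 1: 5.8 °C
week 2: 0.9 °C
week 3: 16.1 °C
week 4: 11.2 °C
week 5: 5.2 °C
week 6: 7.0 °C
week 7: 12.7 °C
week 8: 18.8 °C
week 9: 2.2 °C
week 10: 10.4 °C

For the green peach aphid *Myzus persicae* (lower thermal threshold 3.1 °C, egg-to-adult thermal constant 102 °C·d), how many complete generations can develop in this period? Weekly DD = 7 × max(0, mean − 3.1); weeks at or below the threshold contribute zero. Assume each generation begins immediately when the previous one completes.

Weekly DD (7 × max(0, T̄ − 3.1)): 18.9, 0.0, 91.0, 56.7, 14.7, 27.3, 67.2, 109.9, 0.0, 51.1.
Season total = 436.8 DD.
Complete generations = ⌊436.8 / 102⌋ = 4.

4 generations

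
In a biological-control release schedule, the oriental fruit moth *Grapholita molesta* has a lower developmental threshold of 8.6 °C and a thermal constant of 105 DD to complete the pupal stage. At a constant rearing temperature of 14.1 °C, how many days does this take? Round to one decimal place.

Daily accumulation = 14.1 − 8.6 = 5.5 DD/day.
Duration = 105 / 5.5 = 19.091 ≈ 19.1 days.

19.1 days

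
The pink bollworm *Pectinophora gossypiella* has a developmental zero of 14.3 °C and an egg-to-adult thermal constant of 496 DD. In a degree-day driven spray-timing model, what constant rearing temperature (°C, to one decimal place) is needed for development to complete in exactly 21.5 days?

Required daily accumulation = 496 / 21.5 = 23.070 DD/day.
T = T_base + 23.070 = 14.3 + 23.070 = 37.370 ≈ 37.4 °C.

37.4 °C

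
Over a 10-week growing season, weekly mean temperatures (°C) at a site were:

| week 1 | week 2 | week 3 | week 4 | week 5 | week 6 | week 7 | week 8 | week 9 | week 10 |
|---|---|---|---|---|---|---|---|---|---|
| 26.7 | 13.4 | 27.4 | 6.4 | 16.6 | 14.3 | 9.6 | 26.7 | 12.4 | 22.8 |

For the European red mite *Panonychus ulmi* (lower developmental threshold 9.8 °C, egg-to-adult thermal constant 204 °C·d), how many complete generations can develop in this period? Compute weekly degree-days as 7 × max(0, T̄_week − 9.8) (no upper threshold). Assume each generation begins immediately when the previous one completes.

Weekly DD (7 × max(0, T̄ − 9.8)): 118.3, 25.2, 123.2, 0.0, 47.6, 31.5, 0.0, 118.3, 18.2, 91.0.
Season total = 573.3 DD.
Complete generations = ⌊573.3 / 204⌋ = 2.

2 generations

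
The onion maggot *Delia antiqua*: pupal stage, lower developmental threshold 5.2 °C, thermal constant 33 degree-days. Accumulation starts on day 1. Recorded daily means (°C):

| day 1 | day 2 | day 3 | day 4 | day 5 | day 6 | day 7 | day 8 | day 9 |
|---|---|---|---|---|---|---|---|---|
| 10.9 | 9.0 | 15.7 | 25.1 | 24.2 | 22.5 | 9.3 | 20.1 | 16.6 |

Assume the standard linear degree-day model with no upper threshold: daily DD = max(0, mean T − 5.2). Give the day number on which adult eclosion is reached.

Daily DD above 5.2 °C: 5.7, 3.8, 10.5, 19.9, 19.0, 17.3, 4.1, 14.9, 11.4.
Cumulative: 5.7, 9.5, 20.0, 39.9, 58.9, 76.2, 80.3, 95.2, 106.6.
The total first reaches 33 DD on day 4.

day 4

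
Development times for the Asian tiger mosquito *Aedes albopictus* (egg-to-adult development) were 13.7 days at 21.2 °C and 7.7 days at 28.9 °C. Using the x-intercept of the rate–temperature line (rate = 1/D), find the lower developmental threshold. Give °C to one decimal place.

11.3 °C

Linear rate model ⇒ the product D·(T − T_b) is constant across temperatures.
13.7·(21.2 − T_b) = 7.7·(28.9 − T_b)
T_b = (13.7·21.2 − 7.7·28.9) / (13.7 − 7.7) = 67.91 / 6.0 = 11.318 °C ≈ 11.3 °C.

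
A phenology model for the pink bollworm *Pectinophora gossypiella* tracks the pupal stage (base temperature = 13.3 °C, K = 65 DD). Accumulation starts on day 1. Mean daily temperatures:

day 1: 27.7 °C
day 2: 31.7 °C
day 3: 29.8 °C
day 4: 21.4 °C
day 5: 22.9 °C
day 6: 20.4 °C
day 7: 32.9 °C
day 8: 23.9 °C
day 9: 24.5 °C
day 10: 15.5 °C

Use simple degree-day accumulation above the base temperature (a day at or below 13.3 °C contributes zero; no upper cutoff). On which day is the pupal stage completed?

Daily DD above 13.3 °C: 14.4, 18.4, 16.5, 8.1, 9.6, 7.1, 19.6, 10.6, 11.2, 2.2.
Cumulative: 14.4, 32.8, 49.3, 57.4, 67.0, 74.1, 93.7, 104.3, 115.5, 117.7.
The total first reaches 65 DD on day 5.

day 5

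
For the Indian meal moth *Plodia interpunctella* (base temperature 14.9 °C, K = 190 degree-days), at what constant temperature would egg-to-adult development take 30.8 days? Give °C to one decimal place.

21.1 °C

Required daily accumulation = 190 / 30.8 = 6.169 DD/day.
T = T_base + 6.169 = 14.9 + 6.169 = 21.069 ≈ 21.1 °C.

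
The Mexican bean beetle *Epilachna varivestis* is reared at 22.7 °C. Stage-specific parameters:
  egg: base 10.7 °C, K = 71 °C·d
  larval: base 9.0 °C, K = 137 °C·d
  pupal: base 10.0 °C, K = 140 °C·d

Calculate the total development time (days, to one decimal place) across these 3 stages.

egg: 71 / (22.7 − 10.7) = 71 / 12.0 = 5.917 d.
larval: 137 / (22.7 − 9.0) = 137 / 13.7 = 10.000 d.
pupal: 140 / (22.7 − 10.0) = 140 / 12.7 = 11.024 d.
Sum = 26.940 ≈ 26.9 days.

26.9 days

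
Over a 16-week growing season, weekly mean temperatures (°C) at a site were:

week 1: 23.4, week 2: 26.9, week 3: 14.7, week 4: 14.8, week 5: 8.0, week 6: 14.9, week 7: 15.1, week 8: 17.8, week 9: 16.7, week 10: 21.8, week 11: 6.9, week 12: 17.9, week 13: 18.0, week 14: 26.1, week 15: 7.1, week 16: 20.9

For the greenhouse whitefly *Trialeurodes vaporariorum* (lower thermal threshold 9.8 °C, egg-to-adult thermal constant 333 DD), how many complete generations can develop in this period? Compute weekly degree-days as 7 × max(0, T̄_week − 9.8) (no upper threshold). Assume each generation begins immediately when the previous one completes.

2 generations

Weekly DD (7 × max(0, T̄ − 9.8)): 95.2, 119.7, 34.3, 35.0, 0.0, 35.7, 37.1, 56.0, 48.3, 84.0, 0.0, 56.7, 57.4, 114.1, 0.0, 77.7.
Season total = 851.2 DD.
Complete generations = ⌊851.2 / 333⌋ = 2.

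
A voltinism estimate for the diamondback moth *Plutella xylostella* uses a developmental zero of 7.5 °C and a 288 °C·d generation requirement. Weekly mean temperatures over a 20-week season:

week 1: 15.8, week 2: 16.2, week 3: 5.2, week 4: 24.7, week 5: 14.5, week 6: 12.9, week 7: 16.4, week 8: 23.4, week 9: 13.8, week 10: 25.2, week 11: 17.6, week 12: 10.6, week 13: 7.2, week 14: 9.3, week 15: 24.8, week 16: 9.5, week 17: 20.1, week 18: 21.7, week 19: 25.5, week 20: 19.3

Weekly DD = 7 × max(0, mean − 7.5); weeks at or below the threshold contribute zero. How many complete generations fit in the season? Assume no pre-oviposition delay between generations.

Weekly DD (7 × max(0, T̄ − 7.5)): 58.1, 60.9, 0.0, 120.4, 49.0, 37.8, 62.3, 111.3, 44.1, 123.9, 70.7, 21.7, 0.0, 12.6, 121.1, 14.0, 88.2, 99.4, 126.0, 82.6.
Season total = 1304.1 DD.
Complete generations = ⌊1304.1 / 288⌋ = 4.

4 generations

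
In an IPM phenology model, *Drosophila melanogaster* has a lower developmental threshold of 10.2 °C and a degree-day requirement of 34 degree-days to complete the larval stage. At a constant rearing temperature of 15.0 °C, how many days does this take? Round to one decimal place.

Daily accumulation = 15.0 − 10.2 = 4.8 DD/day.
Duration = 34 / 4.8 = 7.083 ≈ 7.1 days.

7.1 days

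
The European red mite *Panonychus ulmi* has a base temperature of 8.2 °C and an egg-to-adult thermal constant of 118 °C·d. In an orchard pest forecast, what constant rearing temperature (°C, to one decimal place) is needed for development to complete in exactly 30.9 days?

Required daily accumulation = 118 / 30.9 = 3.819 DD/day.
T = T_base + 3.819 = 8.2 + 3.819 = 12.019 ≈ 12.0 °C.

12.0 °C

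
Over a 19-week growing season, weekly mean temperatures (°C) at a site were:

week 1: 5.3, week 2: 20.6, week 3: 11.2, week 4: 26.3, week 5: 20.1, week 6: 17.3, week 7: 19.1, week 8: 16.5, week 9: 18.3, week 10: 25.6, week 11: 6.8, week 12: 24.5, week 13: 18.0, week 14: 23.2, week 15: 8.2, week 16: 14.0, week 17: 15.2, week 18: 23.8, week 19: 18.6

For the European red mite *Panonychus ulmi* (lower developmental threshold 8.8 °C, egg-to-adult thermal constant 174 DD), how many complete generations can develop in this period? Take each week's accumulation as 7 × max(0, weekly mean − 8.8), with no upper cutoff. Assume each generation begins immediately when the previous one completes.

Weekly DD (7 × max(0, T̄ − 8.8)): 0.0, 82.6, 16.8, 122.5, 79.1, 59.5, 72.1, 53.9, 66.5, 117.6, 0.0, 109.9, 64.4, 100.8, 0.0, 36.4, 44.8, 105.0, 68.6.
Season total = 1200.5 DD.
Complete generations = ⌊1200.5 / 174⌋ = 6.

6 generations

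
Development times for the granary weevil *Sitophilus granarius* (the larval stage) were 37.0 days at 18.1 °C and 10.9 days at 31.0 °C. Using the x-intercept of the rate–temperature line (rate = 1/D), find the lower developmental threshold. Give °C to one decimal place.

Under the model K = D·(T − T_b), so D₁·(T₁ − T_b) = D₂·(T₂ − T_b).
37.0·(18.1 − T_b) = 10.9·(31.0 − T_b)
T_b = (37.0·18.1 − 10.9·31.0) / (37.0 − 10.9) = 331.80 / 26.1 = 12.713 °C ≈ 12.7 °C.

12.7 °C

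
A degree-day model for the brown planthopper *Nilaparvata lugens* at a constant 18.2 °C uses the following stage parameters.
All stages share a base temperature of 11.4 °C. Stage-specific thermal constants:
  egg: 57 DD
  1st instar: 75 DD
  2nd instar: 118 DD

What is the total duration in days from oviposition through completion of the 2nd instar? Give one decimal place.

36.8 days

Daily accumulation at 18.2 °C = 18.2 − 11.4 = 6.8 DD/day.
Total K = 57 + 75 + 118 = 250 DD.
Total duration = 250 / 6.8 = 36.765 ≈ 36.8 days.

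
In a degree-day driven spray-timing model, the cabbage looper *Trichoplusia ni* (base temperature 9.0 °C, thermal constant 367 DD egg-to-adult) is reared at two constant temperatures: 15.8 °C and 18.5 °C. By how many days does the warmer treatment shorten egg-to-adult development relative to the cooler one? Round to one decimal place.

15.3 days

At 15.8 °C: 367 / (15.8 − 9.0) = 367 / 6.8 = 53.971 d.
At 18.5 °C: 367 / (18.5 − 9.0) = 367 / 9.5 = 38.632 d.
Difference = |53.971 − 38.632| = 15.339 ≈ 15.3 days.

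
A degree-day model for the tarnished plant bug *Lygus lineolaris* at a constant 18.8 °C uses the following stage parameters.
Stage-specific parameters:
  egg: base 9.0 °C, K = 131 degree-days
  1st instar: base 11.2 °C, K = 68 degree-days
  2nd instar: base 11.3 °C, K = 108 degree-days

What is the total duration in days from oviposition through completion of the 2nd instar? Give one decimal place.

36.7 days

egg: 131 / (18.8 − 9.0) = 131 / 9.8 = 13.367 d.
1st instar: 68 / (18.8 − 11.2) = 68 / 7.6 = 8.947 d.
2nd instar: 108 / (18.8 − 11.3) = 108 / 7.5 = 14.400 d.
Sum = 36.715 ≈ 36.7 days.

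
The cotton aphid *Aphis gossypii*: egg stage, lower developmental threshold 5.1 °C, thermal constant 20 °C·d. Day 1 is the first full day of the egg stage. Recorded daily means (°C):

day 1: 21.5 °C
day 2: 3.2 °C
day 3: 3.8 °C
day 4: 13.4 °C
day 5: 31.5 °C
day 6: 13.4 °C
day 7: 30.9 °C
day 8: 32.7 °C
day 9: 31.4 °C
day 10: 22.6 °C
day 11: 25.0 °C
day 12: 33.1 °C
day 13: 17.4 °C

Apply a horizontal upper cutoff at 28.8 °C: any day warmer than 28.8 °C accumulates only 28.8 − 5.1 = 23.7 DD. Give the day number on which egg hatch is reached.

day 4

Daily DD above 5.1 °C (capped at 23.7): 16.4, 0.0, 0.0, 8.3, 23.7, 8.3, 23.7, 23.7, 23.7, 17.5, 19.9, 23.7, 12.3.
Cumulative: 16.4, 16.4, 16.4, 24.7, 48.4, 56.7, 80.4, 104.1, 127.8, 145.3, 165.2, 188.9, 201.2.
The total first reaches 20 DD on day 4.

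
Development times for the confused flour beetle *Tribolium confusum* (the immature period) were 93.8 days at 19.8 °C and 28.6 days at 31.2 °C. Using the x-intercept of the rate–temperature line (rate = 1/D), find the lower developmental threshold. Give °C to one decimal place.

14.8 °C

Under the model K = D·(T − T_b), so D₁·(T₁ − T_b) = D₂·(T₂ − T_b).
93.8·(19.8 − T_b) = 28.6·(31.2 − T_b)
T_b = (93.8·19.8 − 28.6·31.2) / (93.8 − 28.6) = 964.92 / 65.2 = 14.799 °C ≈ 14.8 °C.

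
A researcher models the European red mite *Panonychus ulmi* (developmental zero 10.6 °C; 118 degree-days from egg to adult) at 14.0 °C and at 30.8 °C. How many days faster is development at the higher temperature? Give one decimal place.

At 14.0 °C: 118 / (14.0 − 10.6) = 118 / 3.4 = 34.706 d.
At 30.8 °C: 118 / (30.8 − 10.6) = 118 / 20.2 = 5.842 d.
Difference = |34.706 − 5.842| = 28.864 ≈ 28.9 days.

28.9 days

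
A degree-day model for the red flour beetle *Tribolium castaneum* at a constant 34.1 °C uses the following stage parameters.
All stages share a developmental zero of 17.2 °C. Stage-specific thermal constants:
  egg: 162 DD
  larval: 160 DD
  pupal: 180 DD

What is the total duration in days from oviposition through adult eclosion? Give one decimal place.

Daily accumulation at 34.1 °C = 34.1 − 17.2 = 16.9 DD/day.
Total K = 162 + 160 + 180 = 502 DD.
Total duration = 502 / 16.9 = 29.704 ≈ 29.7 days.

29.7 days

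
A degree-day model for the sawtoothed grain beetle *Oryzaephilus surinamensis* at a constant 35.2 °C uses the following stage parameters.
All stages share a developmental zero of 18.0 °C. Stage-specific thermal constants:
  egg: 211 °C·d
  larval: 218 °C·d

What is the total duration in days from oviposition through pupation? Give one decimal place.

24.9 days

Daily accumulation at 35.2 °C = 35.2 − 18.0 = 17.2 DD/day.
Total K = 211 + 218 = 429 DD.
Total duration = 429 / 17.2 = 24.942 ≈ 24.9 days.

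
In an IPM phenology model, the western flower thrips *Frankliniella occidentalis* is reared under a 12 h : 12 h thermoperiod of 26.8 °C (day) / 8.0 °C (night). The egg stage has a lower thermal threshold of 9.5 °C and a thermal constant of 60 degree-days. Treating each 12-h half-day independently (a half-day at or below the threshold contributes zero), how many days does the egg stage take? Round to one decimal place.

6.9 days

Day half: max(0, 26.8 − 9.5) × 0.5 = 17.3 × 0.5 = 8.65 DD.
Night half: max(0, 8.0 − 9.5) × 0.5 = 0.0 × 0.5 = 0.00 DD.
Per 24 h: 8.65 DD/day.
Duration = 60 / 8.65 = 6.936 ≈ 6.9 days.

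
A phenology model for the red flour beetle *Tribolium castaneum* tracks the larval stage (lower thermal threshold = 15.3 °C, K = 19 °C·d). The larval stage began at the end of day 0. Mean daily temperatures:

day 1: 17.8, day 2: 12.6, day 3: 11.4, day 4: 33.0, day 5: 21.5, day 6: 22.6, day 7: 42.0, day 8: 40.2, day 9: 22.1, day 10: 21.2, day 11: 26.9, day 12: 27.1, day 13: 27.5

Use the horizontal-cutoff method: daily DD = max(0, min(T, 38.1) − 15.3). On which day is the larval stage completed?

day 4

Daily DD above 15.3 °C (capped at 22.8): 2.5, 0.0, 0.0, 17.7, 6.2, 7.3, 22.8, 22.8, 6.8, 5.9, 11.6, 11.8, 12.2.
Cumulative: 2.5, 2.5, 2.5, 20.2, 26.4, 33.7, 56.5, 79.3, 86.1, 92.0, 103.6, 115.4, 127.6.
The total first reaches 19 DD on day 4.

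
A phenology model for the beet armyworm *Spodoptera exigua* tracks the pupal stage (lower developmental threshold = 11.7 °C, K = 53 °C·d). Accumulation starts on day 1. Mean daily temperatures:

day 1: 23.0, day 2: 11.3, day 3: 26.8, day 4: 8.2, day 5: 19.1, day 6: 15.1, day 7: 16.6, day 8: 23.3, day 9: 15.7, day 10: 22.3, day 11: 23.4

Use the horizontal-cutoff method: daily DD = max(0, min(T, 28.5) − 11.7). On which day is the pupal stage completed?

day 8

Daily DD above 11.7 °C (capped at 16.8): 11.3, 0.0, 15.1, 0.0, 7.4, 3.4, 4.9, 11.6, 4.0, 10.6, 11.7.
Cumulative: 11.3, 11.3, 26.4, 26.4, 33.8, 37.2, 42.1, 53.7, 57.7, 68.3, 80.0.
The total first reaches 53 DD on day 8.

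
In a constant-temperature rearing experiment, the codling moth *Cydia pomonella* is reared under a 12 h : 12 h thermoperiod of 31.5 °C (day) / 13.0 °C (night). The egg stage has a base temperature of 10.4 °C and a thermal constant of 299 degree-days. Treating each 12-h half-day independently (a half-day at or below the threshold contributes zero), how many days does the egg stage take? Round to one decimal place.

Day half: max(0, 31.5 − 10.4) × 0.5 = 21.1 × 0.5 = 10.55 DD.
Night half: max(0, 13.0 − 10.4) × 0.5 = 2.6 × 0.5 = 1.30 DD.
Per 24 h: 11.85 DD/day.
Duration = 299 / 11.85 = 25.232 ≈ 25.2 days.

25.2 days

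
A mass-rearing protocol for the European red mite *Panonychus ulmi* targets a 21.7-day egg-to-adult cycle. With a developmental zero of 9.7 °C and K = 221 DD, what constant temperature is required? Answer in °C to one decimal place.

Required daily accumulation = 221 / 21.7 = 10.184 DD/day.
T = T_base + 10.184 = 9.7 + 10.184 = 19.884 ≈ 19.9 °C.

19.9 °C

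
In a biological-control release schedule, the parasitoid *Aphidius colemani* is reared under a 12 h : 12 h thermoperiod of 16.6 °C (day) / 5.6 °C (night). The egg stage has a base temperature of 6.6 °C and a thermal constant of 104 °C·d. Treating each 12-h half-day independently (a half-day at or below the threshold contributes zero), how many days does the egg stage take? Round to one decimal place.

20.8 days

Day half: max(0, 16.6 − 6.6) × 0.5 = 10.0 × 0.5 = 5.00 DD.
Night half: max(0, 5.6 − 6.6) × 0.5 = 0.0 × 0.5 = 0.00 DD.
Per 24 h: 5.00 DD/day.
Duration = 104 / 5.00 = 20.800 ≈ 20.8 days.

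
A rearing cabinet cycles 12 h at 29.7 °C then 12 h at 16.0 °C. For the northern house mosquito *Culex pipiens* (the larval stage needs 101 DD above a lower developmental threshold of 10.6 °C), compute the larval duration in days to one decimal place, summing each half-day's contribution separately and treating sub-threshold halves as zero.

Day half: max(0, 29.7 − 10.6) × 0.5 = 19.1 × 0.5 = 9.55 DD.
Night half: max(0, 16.0 − 10.6) × 0.5 = 5.4 × 0.5 = 2.70 DD.
Per 24 h: 12.25 DD/day.
Duration = 101 / 12.25 = 8.245 ≈ 8.2 days.

8.2 days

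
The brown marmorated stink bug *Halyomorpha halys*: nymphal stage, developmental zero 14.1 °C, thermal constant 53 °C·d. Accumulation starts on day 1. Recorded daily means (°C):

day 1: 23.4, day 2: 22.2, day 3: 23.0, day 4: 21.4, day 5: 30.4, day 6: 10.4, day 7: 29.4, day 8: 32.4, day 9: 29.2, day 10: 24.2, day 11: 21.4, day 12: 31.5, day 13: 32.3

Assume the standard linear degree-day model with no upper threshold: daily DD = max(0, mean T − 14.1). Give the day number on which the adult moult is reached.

Daily DD above 14.1 °C: 9.3, 8.1, 8.9, 7.3, 16.3, 0.0, 15.3, 18.3, 15.1, 10.1, 7.3, 17.4, 18.2.
Cumulative: 9.3, 17.4, 26.3, 33.6, 49.9, 49.9, 65.2, 83.5, 98.6, 108.7, 116.0, 133.4, 151.6.
The total first reaches 53 DD on day 7.

day 7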